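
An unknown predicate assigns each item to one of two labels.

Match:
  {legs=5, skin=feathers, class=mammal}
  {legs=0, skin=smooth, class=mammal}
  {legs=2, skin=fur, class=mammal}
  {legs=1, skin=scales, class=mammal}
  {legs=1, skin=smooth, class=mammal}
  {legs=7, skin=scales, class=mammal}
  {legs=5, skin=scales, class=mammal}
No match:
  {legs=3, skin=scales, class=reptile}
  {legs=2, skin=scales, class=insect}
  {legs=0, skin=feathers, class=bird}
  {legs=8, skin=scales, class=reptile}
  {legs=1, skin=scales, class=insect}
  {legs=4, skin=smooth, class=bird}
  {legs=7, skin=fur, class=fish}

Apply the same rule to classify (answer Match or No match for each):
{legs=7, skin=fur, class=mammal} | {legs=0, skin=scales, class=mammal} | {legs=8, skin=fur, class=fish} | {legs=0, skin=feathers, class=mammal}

Match, Match, No match, Match

'Match' ⟺ class is mammal.
{legs=7, skin=fur, class=mammal}: class is mammal — has this property, so Match.
{legs=0, skin=scales, class=mammal}: class is mammal — has this property, so Match.
{legs=8, skin=fur, class=fish}: class is fish — fails the rule, so No match.
{legs=0, skin=feathers, class=mammal}: class is mammal — has this property, so Match.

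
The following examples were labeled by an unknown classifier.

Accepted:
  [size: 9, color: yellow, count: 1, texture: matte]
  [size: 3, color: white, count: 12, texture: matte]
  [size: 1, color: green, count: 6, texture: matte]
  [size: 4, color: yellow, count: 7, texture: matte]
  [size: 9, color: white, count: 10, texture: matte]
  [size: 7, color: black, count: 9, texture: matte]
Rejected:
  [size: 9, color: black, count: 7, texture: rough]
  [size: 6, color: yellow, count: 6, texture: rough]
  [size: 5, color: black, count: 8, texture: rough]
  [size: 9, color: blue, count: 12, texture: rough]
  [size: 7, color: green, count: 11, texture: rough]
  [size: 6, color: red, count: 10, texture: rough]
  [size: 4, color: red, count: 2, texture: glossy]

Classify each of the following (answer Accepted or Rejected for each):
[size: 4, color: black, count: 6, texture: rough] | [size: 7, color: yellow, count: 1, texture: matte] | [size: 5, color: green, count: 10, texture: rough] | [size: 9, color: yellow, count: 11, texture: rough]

Rejected, Accepted, Rejected, Rejected

Checking candidate rules against both groups, what survives is: texture is matte.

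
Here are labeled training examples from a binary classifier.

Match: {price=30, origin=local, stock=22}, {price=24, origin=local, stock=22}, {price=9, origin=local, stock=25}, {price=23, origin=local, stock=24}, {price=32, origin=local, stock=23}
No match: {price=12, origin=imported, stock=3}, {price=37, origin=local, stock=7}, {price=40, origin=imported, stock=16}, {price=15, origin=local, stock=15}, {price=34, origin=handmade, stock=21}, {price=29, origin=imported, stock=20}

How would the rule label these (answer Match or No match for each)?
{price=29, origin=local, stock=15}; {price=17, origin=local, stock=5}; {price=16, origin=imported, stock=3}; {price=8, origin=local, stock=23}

The classifier is using: stock ≥ 22.
No match: {price=29, origin=local, stock=15}, since stock = 15. No match: {price=17, origin=local, stock=5}, since stock = 5. No match: {price=16, origin=imported, stock=3}, since stock = 3. Match: {price=8, origin=local, stock=23}, since stock = 23.

No match, No match, No match, Match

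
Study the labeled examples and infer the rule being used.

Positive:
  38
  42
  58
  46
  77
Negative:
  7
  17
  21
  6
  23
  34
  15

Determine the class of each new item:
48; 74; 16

The common property of the 'Positive' items is: at least 38. No 'Negative' item has it.

Positive, Positive, Negative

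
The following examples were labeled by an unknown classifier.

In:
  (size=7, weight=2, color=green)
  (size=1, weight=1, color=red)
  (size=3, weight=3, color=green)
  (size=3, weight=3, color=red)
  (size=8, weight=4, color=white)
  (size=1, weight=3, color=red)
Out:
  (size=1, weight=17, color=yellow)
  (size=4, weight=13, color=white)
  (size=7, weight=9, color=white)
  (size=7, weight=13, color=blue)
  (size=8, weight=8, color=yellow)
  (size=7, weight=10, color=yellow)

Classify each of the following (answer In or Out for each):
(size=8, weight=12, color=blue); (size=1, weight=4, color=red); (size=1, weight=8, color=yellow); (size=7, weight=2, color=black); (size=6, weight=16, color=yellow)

Out, In, Out, In, Out

Every 'In' example satisfies: weight ≤ 4. None of the 'Out' examples do.
Out: (size=8, weight=12, color=blue), since weight = 12. In: (size=1, weight=4, color=red), since weight = 4. Out: (size=1, weight=8, color=yellow), since weight = 8. In: (size=7, weight=2, color=black), since weight = 2. Out: (size=6, weight=16, color=yellow), since weight = 16.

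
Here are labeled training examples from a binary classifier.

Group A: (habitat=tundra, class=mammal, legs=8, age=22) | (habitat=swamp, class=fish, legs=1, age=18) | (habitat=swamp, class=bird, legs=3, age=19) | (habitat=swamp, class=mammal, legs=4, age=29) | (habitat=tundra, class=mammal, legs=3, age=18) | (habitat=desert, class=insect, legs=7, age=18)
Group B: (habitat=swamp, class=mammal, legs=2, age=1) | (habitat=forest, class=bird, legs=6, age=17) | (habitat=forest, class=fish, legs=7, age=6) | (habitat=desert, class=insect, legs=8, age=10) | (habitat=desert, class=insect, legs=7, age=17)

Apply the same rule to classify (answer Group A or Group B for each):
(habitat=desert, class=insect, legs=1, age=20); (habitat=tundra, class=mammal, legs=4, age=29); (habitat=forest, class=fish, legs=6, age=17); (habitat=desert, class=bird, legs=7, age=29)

The pattern is that an item is 'Group A' exactly when: age ≥ 18.
(habitat=desert, class=insect, legs=1, age=20) → age = 20 → Group A.
(habitat=tundra, class=mammal, legs=4, age=29) → age = 29 → Group A.
(habitat=forest, class=fish, legs=6, age=17) → age = 17 → Group B.
(habitat=desert, class=bird, legs=7, age=29) → age = 29 → Group A.

Group A, Group A, Group B, Group A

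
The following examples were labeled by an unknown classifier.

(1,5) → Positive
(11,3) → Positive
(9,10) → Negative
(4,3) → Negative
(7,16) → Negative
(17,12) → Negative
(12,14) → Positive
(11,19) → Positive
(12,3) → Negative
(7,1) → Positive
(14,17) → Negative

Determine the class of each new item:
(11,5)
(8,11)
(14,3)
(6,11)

Every 'Positive' example satisfies: sum is even. None of the 'Negative' examples do.

Positive, Negative, Negative, Negative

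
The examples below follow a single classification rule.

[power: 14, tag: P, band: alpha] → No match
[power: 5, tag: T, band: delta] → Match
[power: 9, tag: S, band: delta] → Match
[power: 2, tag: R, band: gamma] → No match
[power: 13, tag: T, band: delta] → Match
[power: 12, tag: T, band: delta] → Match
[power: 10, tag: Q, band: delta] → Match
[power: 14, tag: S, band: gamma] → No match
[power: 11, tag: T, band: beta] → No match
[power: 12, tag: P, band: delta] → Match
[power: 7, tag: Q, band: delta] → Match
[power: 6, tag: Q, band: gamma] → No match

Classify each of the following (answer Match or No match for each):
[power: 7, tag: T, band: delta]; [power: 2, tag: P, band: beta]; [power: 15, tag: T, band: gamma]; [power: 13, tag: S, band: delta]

Match, No match, No match, Match

One predicate separates the groups cleanly: band is delta.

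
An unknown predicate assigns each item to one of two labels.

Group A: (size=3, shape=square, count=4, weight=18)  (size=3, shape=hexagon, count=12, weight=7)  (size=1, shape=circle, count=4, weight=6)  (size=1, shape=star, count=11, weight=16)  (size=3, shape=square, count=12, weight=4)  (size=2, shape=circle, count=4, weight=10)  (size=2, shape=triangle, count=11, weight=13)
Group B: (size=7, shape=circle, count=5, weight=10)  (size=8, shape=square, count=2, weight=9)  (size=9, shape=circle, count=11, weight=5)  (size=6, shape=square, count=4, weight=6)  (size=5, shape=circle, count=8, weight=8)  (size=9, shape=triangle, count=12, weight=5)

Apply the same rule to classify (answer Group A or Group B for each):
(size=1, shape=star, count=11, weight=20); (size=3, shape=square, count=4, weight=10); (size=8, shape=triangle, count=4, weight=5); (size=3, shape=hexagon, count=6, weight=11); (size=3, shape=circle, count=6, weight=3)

'Group A' ⟺ size ≤ 3.
(size=1, shape=star, count=11, weight=20) → size = 1 → Group A.
(size=3, shape=square, count=4, weight=10) → size = 3 → Group A.
(size=8, shape=triangle, count=4, weight=5) → size = 8 → Group B.
(size=3, shape=hexagon, count=6, weight=11) → size = 3 → Group A.
(size=3, shape=circle, count=6, weight=3) → size = 3 → Group A.

Group A, Group A, Group B, Group A, Group A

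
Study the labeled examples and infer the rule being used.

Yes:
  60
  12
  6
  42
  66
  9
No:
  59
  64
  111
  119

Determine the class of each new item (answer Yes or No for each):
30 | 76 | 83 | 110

All 'Yes' examples share one property — multiple of 3 AND at most 66 — and every 'No' example lacks it.
Yes: 30, since 30 = 3·10, 30 ≤ 66.
No: 76, since 76 = 3·25 + 1, 76 > 66.
No: 83, since 83 = 3·27 + 2, 83 > 66.
No: 110, since 110 = 3·36 + 2, 110 > 66.

Yes, No, No, No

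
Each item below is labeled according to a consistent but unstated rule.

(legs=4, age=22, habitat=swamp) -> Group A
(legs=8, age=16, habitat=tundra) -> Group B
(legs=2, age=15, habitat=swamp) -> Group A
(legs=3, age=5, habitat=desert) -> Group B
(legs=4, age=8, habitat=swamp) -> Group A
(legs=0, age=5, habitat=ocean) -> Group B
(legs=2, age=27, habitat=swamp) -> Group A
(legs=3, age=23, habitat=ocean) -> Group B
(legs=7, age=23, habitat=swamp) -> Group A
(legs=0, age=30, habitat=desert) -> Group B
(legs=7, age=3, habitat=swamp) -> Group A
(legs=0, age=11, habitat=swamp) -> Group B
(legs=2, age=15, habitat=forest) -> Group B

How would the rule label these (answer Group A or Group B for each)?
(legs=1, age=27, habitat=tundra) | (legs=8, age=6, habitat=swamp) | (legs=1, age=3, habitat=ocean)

Group B, Group A, Group B

'Group A' ⟺ habitat is swamp AND legs ≥ 2.
(legs=1, age=27, habitat=tundra) — habitat is tundra, legs = 1, hence Group B.
(legs=8, age=6, habitat=swamp) — habitat is swamp, legs = 8, hence Group A.
(legs=1, age=3, habitat=ocean) — habitat is ocean, legs = 1, hence Group B.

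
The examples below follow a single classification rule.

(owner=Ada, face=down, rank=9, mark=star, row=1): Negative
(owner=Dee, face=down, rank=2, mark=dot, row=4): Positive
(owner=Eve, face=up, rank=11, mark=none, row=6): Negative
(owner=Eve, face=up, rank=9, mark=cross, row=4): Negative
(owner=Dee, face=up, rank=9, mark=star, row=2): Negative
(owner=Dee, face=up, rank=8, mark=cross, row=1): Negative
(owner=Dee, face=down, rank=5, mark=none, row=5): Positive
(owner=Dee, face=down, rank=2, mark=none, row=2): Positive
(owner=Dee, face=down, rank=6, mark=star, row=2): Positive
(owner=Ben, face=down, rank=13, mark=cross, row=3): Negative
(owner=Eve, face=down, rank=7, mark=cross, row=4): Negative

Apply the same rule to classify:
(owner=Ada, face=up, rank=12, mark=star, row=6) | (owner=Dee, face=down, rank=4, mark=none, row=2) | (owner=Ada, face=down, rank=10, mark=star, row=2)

Negative, Positive, Negative

All 'Positive' examples share one property — rank ≤ 6 — and every 'Negative' example lacks it.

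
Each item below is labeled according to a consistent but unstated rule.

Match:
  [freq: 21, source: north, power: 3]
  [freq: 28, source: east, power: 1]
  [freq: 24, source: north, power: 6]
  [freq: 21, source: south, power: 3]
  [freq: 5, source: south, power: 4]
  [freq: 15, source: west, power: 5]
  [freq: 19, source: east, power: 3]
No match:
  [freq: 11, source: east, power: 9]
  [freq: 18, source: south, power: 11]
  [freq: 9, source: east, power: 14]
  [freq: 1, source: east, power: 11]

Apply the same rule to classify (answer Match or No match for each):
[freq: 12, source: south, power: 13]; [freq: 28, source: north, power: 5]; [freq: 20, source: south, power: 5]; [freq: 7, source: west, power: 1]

A rule that fits every label: power ≤ 6 — true of each 'Match' example, false of each 'No match' one.
No match: [freq: 12, source: south, power: 13], since power = 13. Match: [freq: 28, source: north, power: 5], since power = 5. Match: [freq: 20, source: south, power: 5], since power = 5. Match: [freq: 7, source: west, power: 1], since power = 1.

No match, Match, Match, Match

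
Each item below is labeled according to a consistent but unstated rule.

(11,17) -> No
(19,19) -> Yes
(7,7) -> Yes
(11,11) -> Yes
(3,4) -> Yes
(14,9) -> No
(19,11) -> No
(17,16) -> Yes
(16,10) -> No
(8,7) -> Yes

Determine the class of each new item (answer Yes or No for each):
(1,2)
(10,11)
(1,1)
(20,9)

Yes, Yes, Yes, No

The classifier is using: |first − second| ≤ 1.
(1,2) → |1−2| = 1 → Yes. (10,11) → |10−11| = 1 → Yes. (1,1) → |1−1| = 0 → Yes. (20,9) → |20−9| = 11 → No.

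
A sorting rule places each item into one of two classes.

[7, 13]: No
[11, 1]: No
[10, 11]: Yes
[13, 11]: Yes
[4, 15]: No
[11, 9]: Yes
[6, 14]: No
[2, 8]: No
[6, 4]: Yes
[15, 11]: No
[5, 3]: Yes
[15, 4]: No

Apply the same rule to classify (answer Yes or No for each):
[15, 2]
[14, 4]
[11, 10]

No, No, Yes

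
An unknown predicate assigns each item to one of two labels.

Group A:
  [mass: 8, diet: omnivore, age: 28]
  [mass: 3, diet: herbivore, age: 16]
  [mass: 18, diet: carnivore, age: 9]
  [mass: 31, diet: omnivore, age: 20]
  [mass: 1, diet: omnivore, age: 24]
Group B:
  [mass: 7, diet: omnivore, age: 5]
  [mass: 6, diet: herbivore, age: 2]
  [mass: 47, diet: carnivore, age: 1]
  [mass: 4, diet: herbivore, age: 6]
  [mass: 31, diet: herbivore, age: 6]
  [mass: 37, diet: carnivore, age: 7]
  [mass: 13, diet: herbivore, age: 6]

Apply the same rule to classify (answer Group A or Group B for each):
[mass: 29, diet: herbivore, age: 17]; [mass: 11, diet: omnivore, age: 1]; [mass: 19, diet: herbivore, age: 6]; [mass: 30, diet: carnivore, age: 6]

Group A, Group B, Group B, Group B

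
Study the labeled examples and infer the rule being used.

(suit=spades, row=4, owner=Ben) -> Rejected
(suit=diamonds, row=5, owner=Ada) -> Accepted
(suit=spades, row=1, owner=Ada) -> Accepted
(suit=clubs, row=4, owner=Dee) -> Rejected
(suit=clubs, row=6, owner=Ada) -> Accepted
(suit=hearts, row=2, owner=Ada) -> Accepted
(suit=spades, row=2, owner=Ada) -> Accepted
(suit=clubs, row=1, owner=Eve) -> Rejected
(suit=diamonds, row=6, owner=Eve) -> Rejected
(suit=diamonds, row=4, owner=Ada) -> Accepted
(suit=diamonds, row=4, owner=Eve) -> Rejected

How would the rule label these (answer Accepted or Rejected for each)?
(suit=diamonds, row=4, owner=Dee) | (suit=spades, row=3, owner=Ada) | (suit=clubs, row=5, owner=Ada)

Rejected, Accepted, Accepted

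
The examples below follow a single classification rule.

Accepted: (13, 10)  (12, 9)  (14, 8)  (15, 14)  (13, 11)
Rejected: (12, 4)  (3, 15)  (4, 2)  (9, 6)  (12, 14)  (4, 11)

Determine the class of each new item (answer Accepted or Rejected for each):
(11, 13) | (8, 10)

A rule that fits every label: first > second AND sum ≥ 18 — true of each 'Accepted' example, false of each 'Rejected' one.
Rejected: (11, 13), since 11 < 13, 11+13 = 24.
Rejected: (8, 10), since 8 < 10, 8+10 = 18.

Rejected, Rejected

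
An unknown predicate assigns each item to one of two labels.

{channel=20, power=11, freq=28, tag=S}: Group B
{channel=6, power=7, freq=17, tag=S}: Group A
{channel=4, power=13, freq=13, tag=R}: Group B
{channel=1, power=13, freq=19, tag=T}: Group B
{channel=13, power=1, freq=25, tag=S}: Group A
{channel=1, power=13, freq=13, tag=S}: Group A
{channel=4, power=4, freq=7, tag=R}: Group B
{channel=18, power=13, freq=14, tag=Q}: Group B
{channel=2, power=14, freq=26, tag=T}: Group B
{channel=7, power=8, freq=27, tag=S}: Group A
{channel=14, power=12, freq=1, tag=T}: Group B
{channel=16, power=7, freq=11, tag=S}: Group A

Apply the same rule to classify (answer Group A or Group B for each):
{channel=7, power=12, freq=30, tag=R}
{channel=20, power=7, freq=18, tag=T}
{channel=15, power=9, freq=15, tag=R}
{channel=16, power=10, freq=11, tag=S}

Group B, Group B, Group B, Group A

The simplest hypothesis consistent with all the labels is: tag is S AND freq ≤ 27.
{channel=7, power=12, freq=30, tag=R} — tag is R, freq = 30, hence Group B.
{channel=20, power=7, freq=18, tag=T} — tag is T, freq = 18, hence Group B.
{channel=15, power=9, freq=15, tag=R} — tag is R, freq = 15, hence Group B.
{channel=16, power=10, freq=11, tag=S} — tag is S, freq = 11, hence Group A.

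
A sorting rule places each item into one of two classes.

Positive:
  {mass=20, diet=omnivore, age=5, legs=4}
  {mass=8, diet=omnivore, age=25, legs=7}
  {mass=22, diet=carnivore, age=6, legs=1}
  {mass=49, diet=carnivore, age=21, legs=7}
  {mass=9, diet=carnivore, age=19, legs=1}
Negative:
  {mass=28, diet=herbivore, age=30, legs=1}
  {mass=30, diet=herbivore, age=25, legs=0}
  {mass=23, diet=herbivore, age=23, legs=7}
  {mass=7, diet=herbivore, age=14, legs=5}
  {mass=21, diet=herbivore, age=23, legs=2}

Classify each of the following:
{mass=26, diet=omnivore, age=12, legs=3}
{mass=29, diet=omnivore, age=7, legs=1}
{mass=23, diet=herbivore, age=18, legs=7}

All 'Positive' examples share one property — diet is not herbivore — and every 'Negative' example lacks it.
{mass=26, diet=omnivore, age=12, legs=3} — diet is omnivore, hence Positive.
{mass=29, diet=omnivore, age=7, legs=1} — diet is omnivore, hence Positive.
{mass=23, diet=herbivore, age=18, legs=7} — diet is herbivore, hence Negative.

Positive, Positive, Negative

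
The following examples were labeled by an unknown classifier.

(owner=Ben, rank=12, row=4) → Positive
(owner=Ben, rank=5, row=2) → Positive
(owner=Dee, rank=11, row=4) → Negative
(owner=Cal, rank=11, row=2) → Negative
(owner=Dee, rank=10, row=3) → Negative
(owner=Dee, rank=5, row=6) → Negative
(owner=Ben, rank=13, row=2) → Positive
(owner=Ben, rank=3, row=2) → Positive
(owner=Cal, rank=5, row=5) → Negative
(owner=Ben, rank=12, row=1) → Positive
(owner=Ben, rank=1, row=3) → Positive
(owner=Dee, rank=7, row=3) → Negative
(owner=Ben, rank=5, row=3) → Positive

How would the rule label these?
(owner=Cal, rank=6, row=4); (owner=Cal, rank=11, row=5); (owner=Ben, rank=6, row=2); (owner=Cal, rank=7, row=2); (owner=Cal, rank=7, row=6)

Negative, Negative, Positive, Negative, Negative

The common property of the 'Positive' items is: owner is Ben. No 'Negative' item has it.
(owner=Cal, rank=6, row=4): Negative (owner is Cal). (owner=Cal, rank=11, row=5): Negative (owner is Cal). (owner=Ben, rank=6, row=2): Positive (owner is Ben). (owner=Cal, rank=7, row=2): Negative (owner is Cal). (owner=Cal, rank=7, row=6): Negative (owner is Cal).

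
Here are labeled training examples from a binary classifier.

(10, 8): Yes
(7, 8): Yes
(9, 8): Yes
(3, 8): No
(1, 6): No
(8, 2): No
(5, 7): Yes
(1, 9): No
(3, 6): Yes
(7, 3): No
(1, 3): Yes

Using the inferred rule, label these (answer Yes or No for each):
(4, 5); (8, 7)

The classifier is using: |first − second| ≤ 3.

Yes, Yes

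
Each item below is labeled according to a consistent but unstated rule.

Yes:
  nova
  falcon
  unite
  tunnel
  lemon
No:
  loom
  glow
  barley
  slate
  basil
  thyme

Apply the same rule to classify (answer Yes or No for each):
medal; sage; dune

No, No, Yes

The common property of the 'Yes' items is: contains 'n'. No 'No' item has it.
medal: No (no 'n').
sage: No (no 'n').
dune: Yes (has 'n').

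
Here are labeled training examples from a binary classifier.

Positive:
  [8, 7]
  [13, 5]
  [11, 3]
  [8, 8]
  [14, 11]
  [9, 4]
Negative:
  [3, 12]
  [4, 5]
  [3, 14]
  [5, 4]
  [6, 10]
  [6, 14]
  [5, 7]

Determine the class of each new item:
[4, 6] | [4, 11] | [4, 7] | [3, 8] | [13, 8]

The common property of the 'Positive' items is: first ≥ 7. No 'Negative' item has it.

Negative, Negative, Negative, Negative, Positive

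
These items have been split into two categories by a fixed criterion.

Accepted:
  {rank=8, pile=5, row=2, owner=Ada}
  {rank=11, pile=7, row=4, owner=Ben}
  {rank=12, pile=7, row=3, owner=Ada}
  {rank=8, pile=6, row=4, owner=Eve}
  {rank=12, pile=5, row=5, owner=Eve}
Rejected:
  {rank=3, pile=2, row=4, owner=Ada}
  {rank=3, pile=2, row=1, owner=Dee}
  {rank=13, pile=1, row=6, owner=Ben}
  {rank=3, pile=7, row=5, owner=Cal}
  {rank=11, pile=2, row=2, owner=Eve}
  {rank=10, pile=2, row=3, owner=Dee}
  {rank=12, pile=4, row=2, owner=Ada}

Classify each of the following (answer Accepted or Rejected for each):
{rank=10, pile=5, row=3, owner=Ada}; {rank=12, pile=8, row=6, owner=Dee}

The common property of the 'Accepted' items is: rank ≥ 8 AND pile ≥ 5. No 'Rejected' item has it.
{rank=10, pile=5, row=3, owner=Ada} → rank = 10, pile = 5 → Accepted. {rank=12, pile=8, row=6, owner=Dee} → rank = 12, pile = 8 → Accepted.

Accepted, Accepted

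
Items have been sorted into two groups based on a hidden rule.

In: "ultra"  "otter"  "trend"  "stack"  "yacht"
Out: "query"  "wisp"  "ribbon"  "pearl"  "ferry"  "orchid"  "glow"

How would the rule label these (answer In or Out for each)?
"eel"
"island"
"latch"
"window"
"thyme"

Looking at the examples, the only property every 'In' case has and every 'Out' case lacks is: contains 't'.
Out: "eel", since no 't'.
Out: "island", since no 't'.
In: "latch", since has 't'.
Out: "window", since no 't'.
In: "thyme", since has 't'.

Out, Out, In, Out, In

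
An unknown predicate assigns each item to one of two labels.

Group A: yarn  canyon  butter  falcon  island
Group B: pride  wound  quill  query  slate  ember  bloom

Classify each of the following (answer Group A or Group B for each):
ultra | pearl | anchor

All 'Group A' examples share one property — even length — and every 'Group B' example lacks it.
ultra: length 5, does not pass → Group B.
pearl: length 5, does not pass → Group B.
anchor: length 6, passes → Group A.

Group B, Group B, Group A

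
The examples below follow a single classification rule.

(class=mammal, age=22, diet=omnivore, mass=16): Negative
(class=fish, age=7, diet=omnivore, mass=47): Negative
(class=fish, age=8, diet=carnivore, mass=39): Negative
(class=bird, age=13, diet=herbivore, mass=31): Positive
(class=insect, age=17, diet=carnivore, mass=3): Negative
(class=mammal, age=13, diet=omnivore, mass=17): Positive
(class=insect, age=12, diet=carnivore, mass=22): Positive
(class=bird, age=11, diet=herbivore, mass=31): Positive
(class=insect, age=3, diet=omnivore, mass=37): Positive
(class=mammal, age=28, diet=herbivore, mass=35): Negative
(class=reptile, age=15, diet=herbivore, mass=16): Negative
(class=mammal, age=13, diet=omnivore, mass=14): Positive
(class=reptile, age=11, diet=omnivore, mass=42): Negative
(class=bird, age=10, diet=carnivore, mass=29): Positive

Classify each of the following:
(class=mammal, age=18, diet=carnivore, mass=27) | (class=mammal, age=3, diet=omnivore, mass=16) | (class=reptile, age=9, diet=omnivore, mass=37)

Negative, Positive, Positive

All 'Positive' examples share one property — mass ≤ 37 AND age ≤ 13 — and every 'Negative' example lacks it.
(class=mammal, age=18, diet=carnivore, mass=27): Negative (mass = 27, age = 18).
(class=mammal, age=3, diet=omnivore, mass=16): Positive (mass = 16, age = 3).
(class=reptile, age=9, diet=omnivore, mass=37): Positive (mass = 37, age = 9).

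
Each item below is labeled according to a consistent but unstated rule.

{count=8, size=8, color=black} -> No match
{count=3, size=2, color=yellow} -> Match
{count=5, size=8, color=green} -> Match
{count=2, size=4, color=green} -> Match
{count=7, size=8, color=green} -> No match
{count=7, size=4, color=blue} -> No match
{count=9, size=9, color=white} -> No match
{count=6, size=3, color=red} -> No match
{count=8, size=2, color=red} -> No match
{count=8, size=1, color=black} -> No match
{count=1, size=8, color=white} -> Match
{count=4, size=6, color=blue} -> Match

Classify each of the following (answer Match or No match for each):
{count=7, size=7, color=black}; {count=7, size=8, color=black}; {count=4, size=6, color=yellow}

The simplest hypothesis consistent with all the labels is: count ≤ 5.
{count=7, size=7, color=black}: count = 7, does not fit → No match. {count=7, size=8, color=black}: count = 7, does not fit → No match. {count=4, size=6, color=yellow}: count = 4, checks out → Match.

No match, No match, Match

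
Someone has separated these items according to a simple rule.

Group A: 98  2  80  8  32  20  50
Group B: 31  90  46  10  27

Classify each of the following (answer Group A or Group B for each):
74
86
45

Group A, Group A, Group B

The rule appears to be: ≡ 2 (mod 3).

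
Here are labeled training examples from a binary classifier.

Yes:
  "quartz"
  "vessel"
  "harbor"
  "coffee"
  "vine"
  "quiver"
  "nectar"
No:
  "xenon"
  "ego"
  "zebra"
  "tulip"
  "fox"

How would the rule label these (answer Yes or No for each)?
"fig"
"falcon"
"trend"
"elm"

No, Yes, No, No

Checking candidate rules against both groups, what survives is: even length.
"fig" → length 3 → No.
"falcon" → length 6 → Yes.
"trend" → length 5 → No.
"elm" → length 3 → No.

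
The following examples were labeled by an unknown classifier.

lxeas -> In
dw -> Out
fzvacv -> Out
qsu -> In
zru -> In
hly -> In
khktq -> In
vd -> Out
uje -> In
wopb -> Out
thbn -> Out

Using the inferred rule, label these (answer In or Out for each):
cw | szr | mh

Out, In, Out

One predicate separates the groups cleanly: odd length.
cw: length 2, fails the rule → Out.
szr: length 3, meets the rule → In.
mh: length 2, fails the rule → Out.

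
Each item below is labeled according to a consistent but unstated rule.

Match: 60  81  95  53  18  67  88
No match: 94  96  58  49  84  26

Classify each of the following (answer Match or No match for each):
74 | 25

The rule appears to be: ≡ 4 (mod 7).
74 — 74 mod 7 = 4, hence Match. 25 — 25 mod 7 = 4, hence Match.

Match, Match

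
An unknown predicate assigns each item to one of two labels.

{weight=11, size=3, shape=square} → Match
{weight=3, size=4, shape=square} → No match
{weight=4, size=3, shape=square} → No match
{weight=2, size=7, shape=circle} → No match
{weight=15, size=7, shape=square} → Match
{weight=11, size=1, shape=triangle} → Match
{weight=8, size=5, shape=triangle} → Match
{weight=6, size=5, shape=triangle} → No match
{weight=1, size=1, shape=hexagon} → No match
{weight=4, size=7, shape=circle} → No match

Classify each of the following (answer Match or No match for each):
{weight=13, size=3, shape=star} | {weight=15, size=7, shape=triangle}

Match, Match

The classifier is using: weight ≥ 8.
{weight=13, size=3, shape=star} — weight = 13, hence Match. {weight=15, size=7, shape=triangle} — weight = 15, hence Match.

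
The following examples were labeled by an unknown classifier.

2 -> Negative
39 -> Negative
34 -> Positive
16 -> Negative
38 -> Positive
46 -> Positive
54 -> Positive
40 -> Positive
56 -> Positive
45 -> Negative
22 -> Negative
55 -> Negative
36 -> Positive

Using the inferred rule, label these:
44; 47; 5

The classifier is using: even AND at least 34.

Positive, Negative, Negative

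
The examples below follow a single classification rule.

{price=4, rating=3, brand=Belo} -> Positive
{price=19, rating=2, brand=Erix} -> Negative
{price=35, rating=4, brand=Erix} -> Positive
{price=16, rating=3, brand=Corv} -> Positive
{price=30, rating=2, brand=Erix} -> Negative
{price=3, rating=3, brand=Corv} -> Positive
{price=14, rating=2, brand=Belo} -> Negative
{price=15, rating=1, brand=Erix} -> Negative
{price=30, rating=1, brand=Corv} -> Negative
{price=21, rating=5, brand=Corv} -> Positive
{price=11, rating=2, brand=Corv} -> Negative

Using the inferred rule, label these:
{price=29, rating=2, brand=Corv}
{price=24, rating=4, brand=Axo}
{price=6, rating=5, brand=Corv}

The distinguishing property — rating ≥ 3 — holds for all the 'Positive' cases and none of the 'Negative' cases.
{price=29, rating=2, brand=Corv} — rating = 2, hence Negative.
{price=24, rating=4, brand=Axo} — rating = 4, hence Positive.
{price=6, rating=5, brand=Corv} — rating = 5, hence Positive.

Negative, Positive, Positive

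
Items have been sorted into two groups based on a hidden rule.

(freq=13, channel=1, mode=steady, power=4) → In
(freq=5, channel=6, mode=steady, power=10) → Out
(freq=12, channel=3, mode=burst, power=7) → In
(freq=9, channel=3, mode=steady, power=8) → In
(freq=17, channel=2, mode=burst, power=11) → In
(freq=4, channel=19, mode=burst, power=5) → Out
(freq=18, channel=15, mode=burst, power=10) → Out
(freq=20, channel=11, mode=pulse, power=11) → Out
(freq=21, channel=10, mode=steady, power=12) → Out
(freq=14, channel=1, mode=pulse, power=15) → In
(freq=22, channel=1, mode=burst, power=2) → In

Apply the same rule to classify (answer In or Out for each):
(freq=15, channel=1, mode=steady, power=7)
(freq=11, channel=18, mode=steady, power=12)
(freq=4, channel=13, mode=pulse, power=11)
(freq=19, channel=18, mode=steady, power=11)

In, Out, Out, Out

The rule appears to be: channel ≤ 3.
(freq=15, channel=1, mode=steady, power=7) → channel = 1 → In. (freq=11, channel=18, mode=steady, power=12) → channel = 18 → Out. (freq=4, channel=13, mode=pulse, power=11) → channel = 13 → Out. (freq=19, channel=18, mode=steady, power=11) → channel = 18 → Out.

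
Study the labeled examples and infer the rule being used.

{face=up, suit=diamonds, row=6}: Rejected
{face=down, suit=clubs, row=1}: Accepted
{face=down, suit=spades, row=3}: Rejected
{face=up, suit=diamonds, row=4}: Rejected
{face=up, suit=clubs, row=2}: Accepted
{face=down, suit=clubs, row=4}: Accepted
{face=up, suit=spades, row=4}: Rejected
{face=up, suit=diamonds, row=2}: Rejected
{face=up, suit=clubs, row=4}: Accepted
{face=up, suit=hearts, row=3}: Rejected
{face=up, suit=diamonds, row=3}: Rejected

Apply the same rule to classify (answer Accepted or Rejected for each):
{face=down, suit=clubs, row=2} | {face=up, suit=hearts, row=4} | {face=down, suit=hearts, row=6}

Accepted, Rejected, Rejected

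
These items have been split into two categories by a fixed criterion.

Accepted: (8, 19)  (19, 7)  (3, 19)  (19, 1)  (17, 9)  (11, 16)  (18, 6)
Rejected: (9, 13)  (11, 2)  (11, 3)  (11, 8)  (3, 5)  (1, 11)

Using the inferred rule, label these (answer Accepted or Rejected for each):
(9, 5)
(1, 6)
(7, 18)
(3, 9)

The rule appears to be: max ≥ 16.
(9, 5) — max 9, hence Rejected. (1, 6) — max 6, hence Rejected. (7, 18) — max 18, hence Accepted. (3, 9) — max 9, hence Rejected.

Rejected, Rejected, Accepted, Rejected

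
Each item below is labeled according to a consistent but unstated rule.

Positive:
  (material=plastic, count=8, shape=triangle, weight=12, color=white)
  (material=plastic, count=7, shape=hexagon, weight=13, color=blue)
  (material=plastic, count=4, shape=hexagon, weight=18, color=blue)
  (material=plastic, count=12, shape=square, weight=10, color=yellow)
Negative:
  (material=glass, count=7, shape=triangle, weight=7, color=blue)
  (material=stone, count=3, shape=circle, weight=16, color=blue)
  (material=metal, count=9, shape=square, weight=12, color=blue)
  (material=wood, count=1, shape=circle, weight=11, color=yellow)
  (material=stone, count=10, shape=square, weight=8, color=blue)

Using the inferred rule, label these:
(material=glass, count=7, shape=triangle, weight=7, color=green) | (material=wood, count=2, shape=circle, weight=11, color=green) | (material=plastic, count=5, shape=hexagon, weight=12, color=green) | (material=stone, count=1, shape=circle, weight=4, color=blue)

The rule appears to be: material is plastic.
(material=glass, count=7, shape=triangle, weight=7, color=green) → material is glass → Negative. (material=wood, count=2, shape=circle, weight=11, color=green) → material is wood → Negative. (material=plastic, count=5, shape=hexagon, weight=12, color=green) → material is plastic → Positive. (material=stone, count=1, shape=circle, weight=4, color=blue) → material is stone → Negative.

Negative, Negative, Positive, Negative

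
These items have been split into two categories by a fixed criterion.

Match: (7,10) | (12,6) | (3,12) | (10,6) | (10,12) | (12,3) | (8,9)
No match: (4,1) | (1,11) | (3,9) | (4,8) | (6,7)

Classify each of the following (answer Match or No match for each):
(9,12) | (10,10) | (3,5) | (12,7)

Match, Match, No match, Match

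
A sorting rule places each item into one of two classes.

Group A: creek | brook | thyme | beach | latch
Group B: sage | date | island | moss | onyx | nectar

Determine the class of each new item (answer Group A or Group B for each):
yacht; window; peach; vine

Group A, Group B, Group A, Group B

A rule that fits every label: odd length — true of each 'Group A' example, false of each 'Group B' one.
yacht: length 5 — checks out, so Group A.
window: length 6 — lacks this property, so Group B.
peach: length 5 — checks out, so Group A.
vine: length 4 — lacks this property, so Group B.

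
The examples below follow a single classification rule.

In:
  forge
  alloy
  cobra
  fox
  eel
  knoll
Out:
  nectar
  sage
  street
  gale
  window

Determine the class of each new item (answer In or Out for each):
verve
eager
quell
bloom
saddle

In, In, In, In, Out

Checking candidate rules against both groups, what survives is: odd length.
verve: In (length 5).
eager: In (length 5).
quell: In (length 5).
bloom: In (length 5).
saddle: Out (length 6).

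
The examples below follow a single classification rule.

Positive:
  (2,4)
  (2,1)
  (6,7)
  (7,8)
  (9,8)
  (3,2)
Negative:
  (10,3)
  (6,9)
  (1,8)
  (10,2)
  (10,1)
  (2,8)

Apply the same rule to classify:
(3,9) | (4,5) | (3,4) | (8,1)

The classifier is using: |first − second| ≤ 2.
(3,9): Negative (|3−9| = 6). (4,5): Positive (|4−5| = 1). (3,4): Positive (|3−4| = 1). (8,1): Negative (|8−1| = 7).

Negative, Positive, Positive, Negative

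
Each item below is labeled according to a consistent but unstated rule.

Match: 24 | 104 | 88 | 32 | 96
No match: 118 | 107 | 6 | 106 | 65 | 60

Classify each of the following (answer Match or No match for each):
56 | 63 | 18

Rule: multiple of 8. This holds for each 'Match' example and fails for each 'No match' one.
56: 56 = 8·7, satisfies this → Match. 63: 63 = 8·7 + 7, does not pass → No match. 18: 18 = 8·2 + 2, does not pass → No match.

Match, No match, No match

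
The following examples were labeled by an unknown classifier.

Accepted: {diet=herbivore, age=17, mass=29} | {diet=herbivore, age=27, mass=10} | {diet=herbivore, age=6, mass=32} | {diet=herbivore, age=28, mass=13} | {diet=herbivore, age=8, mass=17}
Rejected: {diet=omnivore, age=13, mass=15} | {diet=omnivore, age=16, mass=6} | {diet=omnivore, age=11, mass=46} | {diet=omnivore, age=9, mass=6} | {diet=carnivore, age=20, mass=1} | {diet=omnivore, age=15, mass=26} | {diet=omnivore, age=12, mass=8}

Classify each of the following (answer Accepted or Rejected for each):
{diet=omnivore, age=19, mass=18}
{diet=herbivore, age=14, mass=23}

Looking at the examples, the only property every 'Accepted' case has and every 'Rejected' case lacks is: diet is herbivore.
Rejected: {diet=omnivore, age=19, mass=18}, since diet is omnivore. Accepted: {diet=herbivore, age=14, mass=23}, since diet is herbivore.

Rejected, Accepted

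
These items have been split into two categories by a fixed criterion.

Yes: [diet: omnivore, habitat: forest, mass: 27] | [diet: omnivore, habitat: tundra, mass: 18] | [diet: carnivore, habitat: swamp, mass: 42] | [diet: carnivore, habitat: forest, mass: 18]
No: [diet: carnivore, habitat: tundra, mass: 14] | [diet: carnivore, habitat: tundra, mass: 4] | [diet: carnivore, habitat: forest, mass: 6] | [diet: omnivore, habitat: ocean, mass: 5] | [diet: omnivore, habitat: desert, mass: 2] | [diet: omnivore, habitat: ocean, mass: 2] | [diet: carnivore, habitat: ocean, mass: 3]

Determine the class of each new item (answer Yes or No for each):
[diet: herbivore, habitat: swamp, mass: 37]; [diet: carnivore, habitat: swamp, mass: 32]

Yes, Yes

The pattern is that an item is 'Yes' exactly when: mass ≥ 18.
[diet: herbivore, habitat: swamp, mass: 37]: mass = 37, matches → Yes. [diet: carnivore, habitat: swamp, mass: 32]: mass = 32, matches → Yes.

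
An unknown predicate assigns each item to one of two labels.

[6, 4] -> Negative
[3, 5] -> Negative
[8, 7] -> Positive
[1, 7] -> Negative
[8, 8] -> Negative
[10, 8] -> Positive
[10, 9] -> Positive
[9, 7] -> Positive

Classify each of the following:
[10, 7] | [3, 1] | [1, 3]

Positive, Negative, Negative

The rule appears to be: first > second AND sum ≥ 15.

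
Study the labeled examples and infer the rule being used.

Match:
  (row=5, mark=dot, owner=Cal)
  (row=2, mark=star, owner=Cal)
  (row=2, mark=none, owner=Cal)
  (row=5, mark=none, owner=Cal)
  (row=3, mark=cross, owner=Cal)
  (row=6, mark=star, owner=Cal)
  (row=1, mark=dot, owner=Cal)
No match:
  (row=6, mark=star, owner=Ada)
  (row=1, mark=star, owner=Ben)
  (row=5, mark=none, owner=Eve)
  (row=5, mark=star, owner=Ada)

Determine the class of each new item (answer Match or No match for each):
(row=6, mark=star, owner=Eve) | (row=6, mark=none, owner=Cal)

A rule that fits every label: owner is Cal — true of each 'Match' example, false of each 'No match' one.
No match: (row=6, mark=star, owner=Eve), since owner is Eve.
Match: (row=6, mark=none, owner=Cal), since owner is Cal.

No match, Match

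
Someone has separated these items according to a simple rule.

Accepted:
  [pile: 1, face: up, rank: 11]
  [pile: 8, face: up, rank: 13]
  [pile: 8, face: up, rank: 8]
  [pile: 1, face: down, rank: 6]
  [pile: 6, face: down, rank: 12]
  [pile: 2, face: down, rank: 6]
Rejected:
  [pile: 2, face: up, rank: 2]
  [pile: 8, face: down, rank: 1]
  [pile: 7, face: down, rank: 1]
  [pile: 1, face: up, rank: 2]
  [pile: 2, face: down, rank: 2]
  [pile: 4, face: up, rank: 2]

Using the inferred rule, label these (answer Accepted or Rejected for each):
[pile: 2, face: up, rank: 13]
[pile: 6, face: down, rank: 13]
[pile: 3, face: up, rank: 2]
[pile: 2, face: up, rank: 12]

Accepted, Accepted, Rejected, Accepted

A rule that fits every label: rank ≥ 6 — true of each 'Accepted' example, false of each 'Rejected' one.
[pile: 2, face: up, rank: 13] — rank = 13, hence Accepted. [pile: 6, face: down, rank: 13] — rank = 13, hence Accepted. [pile: 3, face: up, rank: 2] — rank = 2, hence Rejected. [pile: 2, face: up, rank: 12] — rank = 12, hence Accepted.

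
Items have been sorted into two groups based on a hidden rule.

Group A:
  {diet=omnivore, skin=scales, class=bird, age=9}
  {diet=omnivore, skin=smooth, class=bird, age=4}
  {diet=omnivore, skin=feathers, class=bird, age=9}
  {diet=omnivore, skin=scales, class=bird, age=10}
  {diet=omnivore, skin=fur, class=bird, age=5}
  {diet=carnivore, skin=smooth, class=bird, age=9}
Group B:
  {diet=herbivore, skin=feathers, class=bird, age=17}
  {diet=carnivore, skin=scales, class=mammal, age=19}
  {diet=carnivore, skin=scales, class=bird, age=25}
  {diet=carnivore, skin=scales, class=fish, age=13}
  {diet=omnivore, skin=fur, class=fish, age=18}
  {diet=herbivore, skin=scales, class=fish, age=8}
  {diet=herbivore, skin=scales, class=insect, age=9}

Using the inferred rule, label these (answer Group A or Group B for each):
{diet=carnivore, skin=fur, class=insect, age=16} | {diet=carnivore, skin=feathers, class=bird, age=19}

Group B, Group B

The common property of the 'Group A' items is: class is bird AND age ≤ 10. No 'Group B' item has it.
{diet=carnivore, skin=fur, class=insect, age=16} → class is insect, age = 16 → Group B.
{diet=carnivore, skin=feathers, class=bird, age=19} → class is bird, age = 19 → Group B.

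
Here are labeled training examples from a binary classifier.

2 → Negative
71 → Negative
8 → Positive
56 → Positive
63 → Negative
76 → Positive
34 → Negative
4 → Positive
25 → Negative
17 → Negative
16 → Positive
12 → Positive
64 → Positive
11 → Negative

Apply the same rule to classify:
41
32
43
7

Negative, Positive, Negative, Negative

Rule: multiple of 4. This holds for each 'Positive' example and fails for each 'Negative' one.
41 → 41 = 4·10 + 1 → Negative. 32 → 32 = 4·8 → Positive. 43 → 43 = 4·10 + 3 → Negative. 7 → 7 = 4·1 + 3 → Negative.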